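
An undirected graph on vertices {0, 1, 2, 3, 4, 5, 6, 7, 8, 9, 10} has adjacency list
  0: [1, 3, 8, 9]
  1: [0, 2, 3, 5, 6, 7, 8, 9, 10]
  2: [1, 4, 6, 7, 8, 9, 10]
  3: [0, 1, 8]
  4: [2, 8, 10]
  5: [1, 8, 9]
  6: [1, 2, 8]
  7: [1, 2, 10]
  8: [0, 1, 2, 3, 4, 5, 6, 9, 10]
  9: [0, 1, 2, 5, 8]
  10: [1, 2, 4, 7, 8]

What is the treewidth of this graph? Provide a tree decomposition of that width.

The largest bag has 4 vertices, giving width 3; this decomposition certifies tw(G) ≤ 3. On the other hand G contains the 4-clique {0, 1, 8, 9}. A clique must lie in a single bag of any decomposition, so no decomposition can have width below 3. The upper and lower bounds meet at 3, so that is the treewidth.

Treewidth 3.
One such decomposition:
Bags: B1 = {1, 2, 6, 8}  B2 = {1, 2, 8, 9}  B3 = {0, 1, 8, 9}  B4 = {1, 2, 8, 10}  B5 = {0, 1, 3, 8}  B6 = {1, 5, 8, 9}  B7 = {1, 2, 7, 10}  B8 = {2, 4, 8, 10}
Tree: B1–B2, B2–B3, B2–B4, B3–B5, B2–B6, B4–B7, B4–B8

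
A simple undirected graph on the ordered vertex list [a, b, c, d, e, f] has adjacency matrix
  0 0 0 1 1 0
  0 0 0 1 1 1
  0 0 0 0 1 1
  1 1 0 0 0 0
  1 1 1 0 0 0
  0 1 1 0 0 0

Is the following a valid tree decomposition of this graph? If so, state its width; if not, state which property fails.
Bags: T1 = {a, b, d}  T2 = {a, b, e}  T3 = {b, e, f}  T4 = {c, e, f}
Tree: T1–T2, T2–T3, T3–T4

Checking the three conditions: (i) the bags cover all of {a, b, c, d, e, f}; (ii) for each edge, some bag contains both endpoints; (iii) the bags containing any fixed vertex form a subtree. All hold, so the decomposition is valid with width 3 − 1 = 2.

Yes; width 2.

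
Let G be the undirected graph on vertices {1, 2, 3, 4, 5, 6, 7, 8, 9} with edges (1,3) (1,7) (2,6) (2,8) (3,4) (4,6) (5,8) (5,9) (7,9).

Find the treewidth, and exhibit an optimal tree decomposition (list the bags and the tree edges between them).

Treewidth 2.
One such decomposition:
Bags: B1 = {1, 3, 4}  B2 = {1, 4, 6}  B3 = {1, 2, 6}  B4 = {1, 2, 8}  B5 = {1, 5, 8}  B6 = {1, 5, 9}  B7 = {1, 7, 9}
Tree: B1–B2, B2–B3, B3–B4, B4–B5, B5–B6, B6–B7

Every bag has size at most 3, so the width is 3 − 1 = 2 and tw(G) ≤ 2. For the lower bound, G contains the cycle 1–3–4–6–2–8–5–9–7–1, so G is not a forest; only forests have treewidth ≤ 1, hence tw(G) ≥ 2. Hence tw(G) = 2 exactly.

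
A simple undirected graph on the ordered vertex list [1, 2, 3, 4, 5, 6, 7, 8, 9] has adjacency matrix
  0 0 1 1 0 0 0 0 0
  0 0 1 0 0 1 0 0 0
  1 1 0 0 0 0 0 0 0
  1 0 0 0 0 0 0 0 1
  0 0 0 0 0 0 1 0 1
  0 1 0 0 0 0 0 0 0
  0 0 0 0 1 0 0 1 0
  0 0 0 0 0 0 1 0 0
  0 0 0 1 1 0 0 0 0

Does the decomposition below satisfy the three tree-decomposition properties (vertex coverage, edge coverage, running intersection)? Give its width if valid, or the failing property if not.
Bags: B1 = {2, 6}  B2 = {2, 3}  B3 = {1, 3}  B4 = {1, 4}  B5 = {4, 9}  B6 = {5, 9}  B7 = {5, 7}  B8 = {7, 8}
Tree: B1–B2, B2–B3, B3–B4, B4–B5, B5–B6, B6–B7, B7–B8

Yes; width 1.

Every vertex of G appears in some bag (union = {1, 2, 3, 4, 5, 6, 7, 8, 9}); every edge is covered by a bag; and for each vertex v the set of bags containing v is connected in the bag tree. The decomposition is therefore valid. The largest bag has 2 vertices, so the width is 1.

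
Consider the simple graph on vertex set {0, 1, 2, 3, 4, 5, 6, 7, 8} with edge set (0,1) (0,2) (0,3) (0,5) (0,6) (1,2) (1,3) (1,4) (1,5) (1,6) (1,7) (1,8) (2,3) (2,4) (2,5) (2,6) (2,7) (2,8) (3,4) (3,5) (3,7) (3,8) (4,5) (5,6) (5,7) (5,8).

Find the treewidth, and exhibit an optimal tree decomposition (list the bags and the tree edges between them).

The largest bag has 5 vertices, giving width 4; this decomposition certifies tw(G) ≤ 4. Conversely, {0, 1, 2, 3, 5} is a clique of size 5, and the vertices of any clique must share a bag in every tree decomposition; so some bag has ≥ 5 vertices and tw(G) ≥ 4. Combining the bounds, tw(G) = 4.

Treewidth 4.
One such decomposition:
Bags: B1 = {1, 2, 3, 5, 7}  B2 = {1, 2, 3, 4, 5}  B3 = {0, 1, 2, 3, 5}  B4 = {1, 2, 3, 5, 8}  B5 = {0, 1, 2, 5, 6}
Tree: B1–B2, B1–B3, B3–B4, B3–B5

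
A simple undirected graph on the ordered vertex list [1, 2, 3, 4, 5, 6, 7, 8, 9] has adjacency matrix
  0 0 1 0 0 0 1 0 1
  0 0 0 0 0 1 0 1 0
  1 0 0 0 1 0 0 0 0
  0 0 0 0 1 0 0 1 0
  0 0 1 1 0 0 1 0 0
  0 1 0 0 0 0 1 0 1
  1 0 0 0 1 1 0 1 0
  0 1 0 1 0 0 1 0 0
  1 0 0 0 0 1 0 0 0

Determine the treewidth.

3

A width-3 tree decomposition is:
Bags: B1 = {2, 6, 8, 9}  B2 = {6, 7, 8, 9}  B3 = {1, 7, 8, 9}  B4 = {1, 4, 7, 8}  B5 = {1, 4, 5, 7}  B6 = {1, 3, 4, 5}
Tree: B1–B2, B2–B3, B3–B4, B4–B5, B5–B6
Each bag holds 4 vertices, so the decomposition has width 3, which upper-bounds the treewidth. For the lower bound: the 4 vertex sets {2,6,9}, {8}, {7}, {1,3,4,5} are disjoint, each induces a connected subgraph, and every pair is joined by at least one edge of G. Contracting each set to a single vertex therefore yields K_{4} as a minor, and since treewidth is minor-monotone, tw(G) ≥ tw(K_{4}) = 3. The upper and lower bounds meet at 3, so that is the treewidth.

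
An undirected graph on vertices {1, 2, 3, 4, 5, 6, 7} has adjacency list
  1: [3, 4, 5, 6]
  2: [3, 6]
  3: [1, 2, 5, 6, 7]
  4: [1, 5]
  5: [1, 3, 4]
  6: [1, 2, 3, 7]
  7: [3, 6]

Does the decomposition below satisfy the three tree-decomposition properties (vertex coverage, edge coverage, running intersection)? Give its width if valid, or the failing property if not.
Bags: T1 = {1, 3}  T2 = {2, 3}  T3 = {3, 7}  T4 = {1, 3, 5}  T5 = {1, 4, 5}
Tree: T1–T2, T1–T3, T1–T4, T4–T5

No — vertex 6 appears in no bag.

A tree decomposition must satisfy three properties: every vertex lies in some bag; for every edge, both endpoints lie together in some bag; and for every vertex, the bags containing it form a connected subtree. Here vertex 6 appears in no bag, so the decomposition is invalid.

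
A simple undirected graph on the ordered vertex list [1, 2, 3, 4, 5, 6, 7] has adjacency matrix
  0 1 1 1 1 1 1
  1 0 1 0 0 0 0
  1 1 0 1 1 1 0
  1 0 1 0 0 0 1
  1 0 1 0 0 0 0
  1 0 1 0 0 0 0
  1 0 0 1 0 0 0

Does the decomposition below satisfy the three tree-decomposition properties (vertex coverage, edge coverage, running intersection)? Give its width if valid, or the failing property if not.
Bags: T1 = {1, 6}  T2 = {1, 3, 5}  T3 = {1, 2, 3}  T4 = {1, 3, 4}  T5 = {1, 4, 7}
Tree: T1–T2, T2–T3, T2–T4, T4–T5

No — edge (3,6) lies in no bag.

A tree decomposition must satisfy three properties: every vertex lies in some bag; for every edge, both endpoints lie together in some bag; and for every vertex, the bags containing it form a connected subtree. Here edge (3,6) lies in no bag, so the decomposition is invalid.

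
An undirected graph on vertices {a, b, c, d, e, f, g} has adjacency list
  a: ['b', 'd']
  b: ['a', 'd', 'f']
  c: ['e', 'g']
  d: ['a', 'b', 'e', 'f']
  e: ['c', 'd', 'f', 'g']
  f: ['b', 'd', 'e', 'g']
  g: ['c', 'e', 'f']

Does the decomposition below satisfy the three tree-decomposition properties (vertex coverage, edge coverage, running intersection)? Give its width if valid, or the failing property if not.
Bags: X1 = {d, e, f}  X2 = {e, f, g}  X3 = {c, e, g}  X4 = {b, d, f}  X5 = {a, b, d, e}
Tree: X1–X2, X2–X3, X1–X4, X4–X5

A tree decomposition must satisfy three properties: every vertex lies in some bag; for every edge, both endpoints lie together in some bag; and for every vertex, the bags containing it form a connected subtree. Here bags containing vertex e are not connected in the tree, so the decomposition is invalid.

No — bags containing vertex e are not connected in the tree.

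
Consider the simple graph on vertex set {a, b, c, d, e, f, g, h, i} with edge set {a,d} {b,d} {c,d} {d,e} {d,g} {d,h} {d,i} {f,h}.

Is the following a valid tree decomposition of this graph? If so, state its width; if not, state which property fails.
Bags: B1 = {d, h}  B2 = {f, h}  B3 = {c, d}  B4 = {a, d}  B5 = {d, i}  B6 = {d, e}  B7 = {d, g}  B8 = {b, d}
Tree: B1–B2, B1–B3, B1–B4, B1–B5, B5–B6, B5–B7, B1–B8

Yes; width 1.

Checking the three conditions: (i) the bags cover all of {a, b, c, d, e, f, g, h, i}; (ii) for each edge, some bag contains both endpoints; (iii) the bags containing any fixed vertex form a subtree. All hold, so the decomposition is valid with width 2 − 1 = 1.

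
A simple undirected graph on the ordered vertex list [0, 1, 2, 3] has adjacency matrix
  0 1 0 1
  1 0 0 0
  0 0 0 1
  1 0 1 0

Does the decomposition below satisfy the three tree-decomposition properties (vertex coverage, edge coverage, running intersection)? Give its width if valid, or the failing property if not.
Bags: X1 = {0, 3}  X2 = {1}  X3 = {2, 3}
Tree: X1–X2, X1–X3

A tree decomposition must satisfy three properties: every vertex lies in some bag; for every edge, both endpoints lie together in some bag; and for every vertex, the bags containing it form a connected subtree. Here edge (0,1) lies in no bag, so the decomposition is invalid.

No — edge (0,1) lies in no bag.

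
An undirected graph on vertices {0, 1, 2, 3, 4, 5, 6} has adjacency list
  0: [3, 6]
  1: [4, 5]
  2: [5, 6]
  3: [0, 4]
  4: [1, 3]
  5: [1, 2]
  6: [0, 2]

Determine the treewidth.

A width-2 tree decomposition is:
Bags: B1 = {0, 3, 6}  B2 = {2, 3, 6}  B3 = {2, 3, 5}  B4 = {1, 3, 5}  B5 = {1, 3, 4}
Tree: B1–B2, B2–B3, B3–B4, B4–B5
The largest bag has 3 vertices, giving width 2; this decomposition certifies tw(G) ≤ 2. For the lower bound, G contains the cycle 3–0–6–2–5–1–4–3, so G is not a forest; only forests have treewidth ≤ 1, hence tw(G) ≥ 2. The upper and lower bounds meet at 2, so that is the treewidth.

2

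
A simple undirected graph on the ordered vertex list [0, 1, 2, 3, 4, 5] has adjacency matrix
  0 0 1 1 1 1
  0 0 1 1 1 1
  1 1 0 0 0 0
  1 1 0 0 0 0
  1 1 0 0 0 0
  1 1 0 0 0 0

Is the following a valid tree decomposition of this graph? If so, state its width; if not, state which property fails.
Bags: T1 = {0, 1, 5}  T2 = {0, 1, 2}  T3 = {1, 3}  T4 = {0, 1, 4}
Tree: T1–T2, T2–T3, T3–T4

No — edge (0,3) lies in no bag.

A tree decomposition must satisfy three properties: every vertex lies in some bag; for every edge, both endpoints lie together in some bag; and for every vertex, the bags containing it form a connected subtree. Here edge (0,3) lies in no bag, so the decomposition is invalid.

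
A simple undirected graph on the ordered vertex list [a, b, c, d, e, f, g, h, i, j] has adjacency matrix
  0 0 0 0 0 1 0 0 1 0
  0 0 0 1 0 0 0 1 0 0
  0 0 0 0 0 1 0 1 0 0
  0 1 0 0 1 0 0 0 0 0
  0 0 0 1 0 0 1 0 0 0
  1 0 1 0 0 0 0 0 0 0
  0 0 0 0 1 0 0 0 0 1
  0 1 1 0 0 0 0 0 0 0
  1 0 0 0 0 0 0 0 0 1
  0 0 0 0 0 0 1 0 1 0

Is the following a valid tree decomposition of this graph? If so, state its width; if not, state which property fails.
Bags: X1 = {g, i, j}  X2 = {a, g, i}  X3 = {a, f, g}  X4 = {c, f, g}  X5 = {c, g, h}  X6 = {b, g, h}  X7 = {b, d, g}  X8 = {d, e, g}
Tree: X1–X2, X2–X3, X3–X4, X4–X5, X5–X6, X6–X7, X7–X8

Vertex coverage: the bags together contain {a, b, c, d, e, f, g, h, i, j}, the full vertex set. Edge coverage: each edge of G has both endpoints in at least one bag. Running intersection: for every vertex, the bags containing it form a connected subtree. All three properties hold, so this is a valid tree decomposition of width max|bag| − 1 = 2, and hence tw(G) ≤ 2.

Yes; width 2.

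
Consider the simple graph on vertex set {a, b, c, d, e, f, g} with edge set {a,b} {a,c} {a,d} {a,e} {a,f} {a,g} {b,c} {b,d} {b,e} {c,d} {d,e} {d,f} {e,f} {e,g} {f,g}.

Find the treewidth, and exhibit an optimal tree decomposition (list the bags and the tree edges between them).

The largest bag has 4 vertices, giving width 3; this decomposition certifies tw(G) ≤ 3. For the lower bound, the 4 vertices {a, d, e, f} are pairwise adjacent, and any tree decomposition puts a clique entirely inside one bag — forcing width ≥ 3. Hence tw(G) = 3 exactly.

Treewidth 3.
Bags: B1 = {a, e, f, g}  B2 = {a, d, e, f}  B3 = {a, b, d, e}  B4 = {a, b, c, d}
Tree: B1–B2, B2–B3, B3–B4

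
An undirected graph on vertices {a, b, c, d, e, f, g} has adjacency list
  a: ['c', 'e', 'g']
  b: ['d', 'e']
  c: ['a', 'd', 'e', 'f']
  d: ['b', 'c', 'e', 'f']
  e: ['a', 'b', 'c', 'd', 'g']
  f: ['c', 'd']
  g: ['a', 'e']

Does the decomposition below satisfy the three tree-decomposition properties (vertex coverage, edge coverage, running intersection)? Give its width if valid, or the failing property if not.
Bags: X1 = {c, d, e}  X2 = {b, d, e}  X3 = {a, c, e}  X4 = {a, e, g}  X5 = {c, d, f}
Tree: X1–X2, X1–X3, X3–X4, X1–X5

Every vertex of G appears in some bag (union = {a, b, c, d, e, f, g}); every edge is covered by a bag; and for each vertex v the set of bags containing v is connected in the bag tree. The decomposition is therefore valid. The largest bag has 3 vertices, so the width is 2.

Yes; width 2.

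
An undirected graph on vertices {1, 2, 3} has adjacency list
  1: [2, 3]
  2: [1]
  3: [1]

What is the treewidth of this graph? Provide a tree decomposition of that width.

Each bag holds 2 vertices, so the decomposition has width 1, which upper-bounds the treewidth. G has an edge, so its treewidth is at least 1. Hence tw(G) = 1 exactly.

Treewidth 1.
One optimal decomposition is:
Bags: B1 = {1, 2}  B2 = {1, 3}
Tree: B1–B2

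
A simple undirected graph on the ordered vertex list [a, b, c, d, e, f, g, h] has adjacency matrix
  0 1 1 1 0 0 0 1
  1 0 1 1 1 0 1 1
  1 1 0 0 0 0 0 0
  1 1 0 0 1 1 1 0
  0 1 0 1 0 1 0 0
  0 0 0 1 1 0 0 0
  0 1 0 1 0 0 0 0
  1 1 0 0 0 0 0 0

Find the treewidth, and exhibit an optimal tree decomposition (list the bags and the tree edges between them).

Each bag holds 3 vertices, so the decomposition has width 2, which upper-bounds the treewidth. For the lower bound, the 3 vertices {d, e, f} are pairwise adjacent, and any tree decomposition puts a clique entirely inside one bag — forcing width ≥ 2. Combining the bounds, tw(G) = 2.

Treewidth 2.
One such decomposition:
Bags: B1 = {a, b, d}  B2 = {b, d, e}  B3 = {d, e, f}  B4 = {a, b, c}  B5 = {a, b, h}  B6 = {b, d, g}
Tree: B1–B2, B2–B3, B1–B4, B4–B5, B1–B6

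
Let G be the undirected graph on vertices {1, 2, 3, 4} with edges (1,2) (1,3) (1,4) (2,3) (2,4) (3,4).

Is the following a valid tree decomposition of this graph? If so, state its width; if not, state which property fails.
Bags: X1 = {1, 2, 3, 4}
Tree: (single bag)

Yes; width 3.

Vertex coverage: the bags together contain {1, 2, 3, 4}, the full vertex set. Edge coverage: each edge of G has both endpoints in at least one bag. Running intersection: for every vertex, the bags containing it form a connected subtree. All three properties hold, so this is a valid tree decomposition of width max|bag| − 1 = 3, and hence tw(G) ≤ 3.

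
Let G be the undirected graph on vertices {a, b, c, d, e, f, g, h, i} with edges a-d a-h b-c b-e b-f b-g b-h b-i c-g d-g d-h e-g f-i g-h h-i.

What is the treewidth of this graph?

A width-2 tree decomposition is:
Bags: B1 = {d, g, h}  B2 = {a, d, h}  B3 = {b, g, h}  B4 = {b, h, i}  B5 = {b, e, g}  B6 = {b, f, i}  B7 = {b, c, g}
Tree: B1–B2, B1–B3, B3–B4, B3–B5, B4–B6, B5–B7
Each bag holds 3 vertices, so the decomposition has width 2, which upper-bounds the treewidth. Conversely, {d, g, h} is a clique of size 3, and the vertices of any clique must share a bag in every tree decomposition; so some bag has ≥ 3 vertices and tw(G) ≥ 2. Therefore the treewidth is 2.

2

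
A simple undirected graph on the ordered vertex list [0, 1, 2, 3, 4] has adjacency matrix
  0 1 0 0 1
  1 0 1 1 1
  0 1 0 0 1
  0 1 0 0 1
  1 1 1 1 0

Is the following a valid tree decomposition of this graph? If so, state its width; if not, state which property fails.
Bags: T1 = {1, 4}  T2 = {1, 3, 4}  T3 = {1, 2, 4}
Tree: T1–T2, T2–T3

No — vertex 0 appears in no bag.

A tree decomposition must satisfy three properties: every vertex lies in some bag; for every edge, both endpoints lie together in some bag; and for every vertex, the bags containing it form a connected subtree. Here vertex 0 appears in no bag, so the decomposition is invalid.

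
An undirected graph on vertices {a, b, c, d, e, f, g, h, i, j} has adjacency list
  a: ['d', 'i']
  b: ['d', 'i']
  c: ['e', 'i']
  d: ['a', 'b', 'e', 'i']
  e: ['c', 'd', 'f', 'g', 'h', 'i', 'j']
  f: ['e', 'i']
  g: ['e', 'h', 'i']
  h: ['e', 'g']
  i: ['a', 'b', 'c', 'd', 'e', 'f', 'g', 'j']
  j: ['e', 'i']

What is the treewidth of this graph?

A width-2 tree decomposition is:
Bags: B1 = {c, e, i}  B2 = {e, f, i}  B3 = {e, g, i}  B4 = {e, i, j}  B5 = {d, e, i}  B6 = {e, g, h}  B7 = {a, d, i}  B8 = {b, d, i}
Tree: B1–B2, B1–B3, B3–B4, B3–B5, B3–B6, B5–B7, B5–B8
Every bag has size at most 3, so the width is 3 − 1 = 2 and tw(G) ≤ 2. On the other hand G contains the 3-clique {e, g, h}. A clique must lie in a single bag of any decomposition, so no decomposition can have width below 2. Hence tw(G) = 2 exactly.

2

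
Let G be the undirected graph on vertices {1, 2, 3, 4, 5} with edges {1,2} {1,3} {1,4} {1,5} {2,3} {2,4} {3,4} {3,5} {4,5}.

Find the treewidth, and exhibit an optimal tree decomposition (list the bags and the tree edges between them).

Treewidth 3.
One such decomposition:
Bags: B1 = {1, 2, 3, 4}  B2 = {1, 3, 4, 5}
Tree: B1–B2

Every bag has size at most 4, so the width is 4 − 1 = 3 and tw(G) ≤ 3. Conversely, {1, 2, 3, 4} is a clique of size 4, and the vertices of any clique must share a bag in every tree decomposition; so some bag has ≥ 4 vertices and tw(G) ≥ 3. Therefore the treewidth is 3.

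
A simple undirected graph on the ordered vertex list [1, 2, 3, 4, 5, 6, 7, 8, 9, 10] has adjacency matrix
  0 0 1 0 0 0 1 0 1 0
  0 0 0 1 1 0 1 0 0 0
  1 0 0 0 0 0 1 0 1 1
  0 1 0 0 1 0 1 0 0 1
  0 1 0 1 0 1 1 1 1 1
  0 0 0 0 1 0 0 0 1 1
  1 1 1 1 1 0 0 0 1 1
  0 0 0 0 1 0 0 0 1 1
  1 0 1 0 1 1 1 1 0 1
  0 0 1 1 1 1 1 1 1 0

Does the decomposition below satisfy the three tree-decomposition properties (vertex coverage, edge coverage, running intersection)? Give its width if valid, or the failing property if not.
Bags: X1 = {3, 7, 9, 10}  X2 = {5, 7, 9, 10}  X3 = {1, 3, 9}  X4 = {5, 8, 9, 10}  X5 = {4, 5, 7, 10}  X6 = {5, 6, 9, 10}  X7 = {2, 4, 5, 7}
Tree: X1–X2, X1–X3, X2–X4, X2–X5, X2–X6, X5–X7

No — edge (7,1) lies in no bag.

A tree decomposition must satisfy three properties: every vertex lies in some bag; for every edge, both endpoints lie together in some bag; and for every vertex, the bags containing it form a connected subtree. Here edge (7,1) lies in no bag, so the decomposition is invalid.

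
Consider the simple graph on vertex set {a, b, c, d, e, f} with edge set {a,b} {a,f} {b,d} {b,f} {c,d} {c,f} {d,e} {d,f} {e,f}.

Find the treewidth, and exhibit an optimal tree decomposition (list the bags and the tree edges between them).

Each bag holds 3 vertices, so the decomposition has width 2, which upper-bounds the treewidth. On the other hand G contains the 3-clique {d, e, f}. A clique must lie in a single bag of any decomposition, so no decomposition can have width below 2. Combining the bounds, tw(G) = 2.

Treewidth 2.
Bags: B1 = {b, d, f}  B2 = {d, e, f}  B3 = {c, d, f}  B4 = {a, b, f}
Tree: B1–B2, B2–B3, B1–B4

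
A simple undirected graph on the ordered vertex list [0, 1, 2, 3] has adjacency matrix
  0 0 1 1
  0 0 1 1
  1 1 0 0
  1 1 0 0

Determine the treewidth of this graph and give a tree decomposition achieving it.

Treewidth 2.
Bags: B1 = {0, 1, 2}  B2 = {0, 1, 3}
Tree: B1–B2

Each bag holds 3 vertices, so the decomposition has width 2, which upper-bounds the treewidth. The edges 1–2–0–3–1 form a cycle, so G is not a tree and its treewidth is at least 2. Therefore the treewidth is 2.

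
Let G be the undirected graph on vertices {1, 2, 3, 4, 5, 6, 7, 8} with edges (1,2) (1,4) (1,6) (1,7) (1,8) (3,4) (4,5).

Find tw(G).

1

A width-1 tree decomposition is:
Bags: B1 = {1, 4}  B2 = {1, 6}  B3 = {1, 2}  B4 = {4, 5}  B5 = {3, 4}  B6 = {1, 8}  B7 = {1, 7}
Tree: B1–B2, B1–B3, B1–B4, B4–B5, B2–B6, B6–B7
The largest bag has 2 vertices, giving width 1; this decomposition certifies tw(G) ≤ 1. G has an edge, so its treewidth is at least 1. Combining the bounds, tw(G) = 1.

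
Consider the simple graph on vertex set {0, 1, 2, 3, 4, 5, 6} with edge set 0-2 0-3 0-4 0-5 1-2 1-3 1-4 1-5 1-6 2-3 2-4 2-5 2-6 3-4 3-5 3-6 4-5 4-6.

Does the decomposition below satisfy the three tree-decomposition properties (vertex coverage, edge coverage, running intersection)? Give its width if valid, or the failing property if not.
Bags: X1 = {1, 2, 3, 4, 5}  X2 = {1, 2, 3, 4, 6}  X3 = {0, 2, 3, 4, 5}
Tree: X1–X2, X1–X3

Yes; width 4.

Vertex coverage: the bags together contain {0, 1, 2, 3, 4, 5, 6}, the full vertex set. Edge coverage: each edge of G has both endpoints in at least one bag. Running intersection: for every vertex, the bags containing it form a connected subtree. All three properties hold, so this is a valid tree decomposition of width max|bag| − 1 = 4, and hence tw(G) ≤ 4.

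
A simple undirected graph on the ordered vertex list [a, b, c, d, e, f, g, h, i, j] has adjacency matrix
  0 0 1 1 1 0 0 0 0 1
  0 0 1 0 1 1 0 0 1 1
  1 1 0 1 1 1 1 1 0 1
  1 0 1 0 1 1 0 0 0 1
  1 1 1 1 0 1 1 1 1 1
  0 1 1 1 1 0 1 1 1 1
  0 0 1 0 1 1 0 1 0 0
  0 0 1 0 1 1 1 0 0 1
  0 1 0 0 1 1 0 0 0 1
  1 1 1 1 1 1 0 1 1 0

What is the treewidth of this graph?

A width-4 tree decomposition is:
Bags: B1 = {c, d, e, f, j}  B2 = {a, c, d, e, j}  B3 = {b, c, e, f, j}  B4 = {b, e, f, i, j}  B5 = {c, e, f, h, j}  B6 = {c, e, f, g, h}
Tree: B1–B2, B1–B3, B3–B4, B1–B5, B5–B6
The largest bag has 5 vertices, giving width 4; this decomposition certifies tw(G) ≤ 4. Conversely, {a, c, d, e, j} is a clique of size 5, and the vertices of any clique must share a bag in every tree decomposition; so some bag has ≥ 5 vertices and tw(G) ≥ 4. Combining the bounds, tw(G) = 4.

4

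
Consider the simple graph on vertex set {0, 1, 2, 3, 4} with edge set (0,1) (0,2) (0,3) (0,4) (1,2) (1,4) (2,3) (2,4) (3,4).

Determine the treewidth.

3

A width-3 tree decomposition is:
Bags: B1 = {0, 1, 2, 4}  B2 = {0, 2, 3, 4}
Tree: B1–B2
Every bag has size at most 4, so the width is 4 − 1 = 3 and tw(G) ≤ 3. For the lower bound, the 4 vertices {0, 1, 2, 4} are pairwise adjacent, and any tree decomposition puts a clique entirely inside one bag — forcing width ≥ 3. Combining the bounds, tw(G) = 3.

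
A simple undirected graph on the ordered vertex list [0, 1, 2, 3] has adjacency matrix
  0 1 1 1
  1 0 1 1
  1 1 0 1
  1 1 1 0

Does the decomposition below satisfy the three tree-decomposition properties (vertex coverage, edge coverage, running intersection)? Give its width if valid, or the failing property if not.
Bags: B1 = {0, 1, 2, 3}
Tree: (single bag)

Yes; width 3.

Every vertex of G appears in some bag (union = {0, 1, 2, 3}); every edge is covered by a bag; and for each vertex v the set of bags containing v is connected in the bag tree. The decomposition is therefore valid. The largest bag has 4 vertices, so the width is 3.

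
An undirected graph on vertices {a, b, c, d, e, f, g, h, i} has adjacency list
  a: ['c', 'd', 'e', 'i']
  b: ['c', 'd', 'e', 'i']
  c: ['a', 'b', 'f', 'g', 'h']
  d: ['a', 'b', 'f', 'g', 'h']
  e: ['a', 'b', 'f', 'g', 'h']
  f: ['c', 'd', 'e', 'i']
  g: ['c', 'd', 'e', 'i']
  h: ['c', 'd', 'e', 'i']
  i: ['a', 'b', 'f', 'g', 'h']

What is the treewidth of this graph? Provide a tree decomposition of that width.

Treewidth 4.
One optimal decomposition is:
Bags: B1 = {c, d, e, h, i}  B2 = {a, c, d, e, i}  B3 = {c, d, e, g, i}  B4 = {c, d, e, f, i}  B5 = {b, c, d, e, i}
Tree: B1–B2, B2–B3, B3–B4, B4–B5

Each bag holds 5 vertices, so the decomposition has width 4, which upper-bounds the treewidth. For the lower bound: the 5 vertex sets {d,h}, {a,i}, {e,g}, {c}, {f} are disjoint, each induces a connected subgraph, and every pair is joined by at least one edge of G. Contracting each set to a single vertex therefore yields K_{5} as a minor, and since treewidth is minor-monotone, tw(G) ≥ tw(K_{5}) = 4. Combining the bounds, tw(G) = 4.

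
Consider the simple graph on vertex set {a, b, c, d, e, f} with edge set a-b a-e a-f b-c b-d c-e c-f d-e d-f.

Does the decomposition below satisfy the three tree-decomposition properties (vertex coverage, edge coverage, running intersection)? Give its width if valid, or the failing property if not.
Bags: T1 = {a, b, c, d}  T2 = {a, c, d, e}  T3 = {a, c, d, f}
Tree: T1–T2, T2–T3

Every vertex of G appears in some bag (union = {a, b, c, d, e, f}); every edge is covered by a bag; and for each vertex v the set of bags containing v is connected in the bag tree. The decomposition is therefore valid. The largest bag has 4 vertices, so the width is 3.

Yes; width 3.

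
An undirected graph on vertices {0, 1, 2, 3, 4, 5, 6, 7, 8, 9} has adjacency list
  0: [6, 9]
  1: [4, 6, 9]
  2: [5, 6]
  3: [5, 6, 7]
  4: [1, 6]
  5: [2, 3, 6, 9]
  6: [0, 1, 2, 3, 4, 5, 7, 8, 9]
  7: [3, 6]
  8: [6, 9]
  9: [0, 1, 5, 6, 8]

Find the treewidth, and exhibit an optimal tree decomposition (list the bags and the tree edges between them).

Treewidth 2.
One optimal decomposition is:
Bags: B1 = {6, 8, 9}  B2 = {5, 6, 9}  B3 = {3, 5, 6}  B4 = {1, 6, 9}  B5 = {2, 5, 6}  B6 = {0, 6, 9}  B7 = {3, 6, 7}  B8 = {1, 4, 6}
Tree: B1–B2, B2–B3, B2–B4, B2–B5, B2–B6, B3–B7, B4–B8

Every bag has size at most 3, so the width is 3 − 1 = 2 and tw(G) ≤ 2. For the lower bound, the 3 vertices {2, 5, 6} are pairwise adjacent, and any tree decomposition puts a clique entirely inside one bag — forcing width ≥ 2. Therefore the treewidth is 2.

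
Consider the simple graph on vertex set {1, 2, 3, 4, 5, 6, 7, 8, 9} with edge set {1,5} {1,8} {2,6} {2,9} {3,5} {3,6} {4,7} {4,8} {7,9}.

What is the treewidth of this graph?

A width-2 tree decomposition is:
Bags: B1 = {2, 7, 9}  B2 = {2, 4, 7}  B3 = {2, 4, 8}  B4 = {1, 2, 8}  B5 = {1, 2, 5}  B6 = {2, 3, 5}  B7 = {2, 3, 6}
Tree: B1–B2, B2–B3, B3–B4, B4–B5, B5–B6, B6–B7
Each bag holds 3 vertices, so the decomposition has width 2, which upper-bounds the treewidth. For the lower bound, G contains the cycle 2–9–7–4–8–1–5–3–6–2, so G is not a forest; only forests have treewidth ≤ 1, hence tw(G) ≥ 2. Combining the bounds, tw(G) = 2.

2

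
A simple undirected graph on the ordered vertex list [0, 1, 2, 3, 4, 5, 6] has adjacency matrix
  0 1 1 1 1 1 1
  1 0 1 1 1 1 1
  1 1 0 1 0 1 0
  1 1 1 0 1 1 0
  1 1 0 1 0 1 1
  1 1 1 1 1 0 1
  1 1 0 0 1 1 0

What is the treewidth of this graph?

A width-4 tree decomposition is:
Bags: B1 = {0, 1, 3, 4, 5}  B2 = {0, 1, 4, 5, 6}  B3 = {0, 1, 2, 3, 5}
Tree: B1–B2, B1–B3
Each bag holds 5 vertices, so the decomposition has width 4, which upper-bounds the treewidth. On the other hand G contains the 5-clique {0, 1, 2, 3, 5}. A clique must lie in a single bag of any decomposition, so no decomposition can have width below 4. Combining the bounds, tw(G) = 4.

4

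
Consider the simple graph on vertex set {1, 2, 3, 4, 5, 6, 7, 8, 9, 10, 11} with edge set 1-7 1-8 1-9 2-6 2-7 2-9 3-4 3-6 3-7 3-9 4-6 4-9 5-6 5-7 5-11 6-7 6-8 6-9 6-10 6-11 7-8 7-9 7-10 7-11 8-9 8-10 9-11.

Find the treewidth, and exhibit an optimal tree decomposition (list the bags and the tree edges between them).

Every bag has size at most 4, so the width is 4 − 1 = 3 and tw(G) ≤ 3. Conversely, {1, 7, 8, 9} is a clique of size 4, and the vertices of any clique must share a bag in every tree decomposition; so some bag has ≥ 4 vertices and tw(G) ≥ 3. Therefore the treewidth is 3.

Treewidth 3.
One such decomposition:
Bags: B1 = {6, 7, 9, 11}  B2 = {6, 7, 8, 9}  B3 = {5, 6, 7, 11}  B4 = {3, 6, 7, 9}  B5 = {3, 4, 6, 9}  B6 = {6, 7, 8, 10}  B7 = {2, 6, 7, 9}  B8 = {1, 7, 8, 9}
Tree: B1–B2, B1–B3, B2–B4, B4–B5, B2–B6, B1–B7, B2–B8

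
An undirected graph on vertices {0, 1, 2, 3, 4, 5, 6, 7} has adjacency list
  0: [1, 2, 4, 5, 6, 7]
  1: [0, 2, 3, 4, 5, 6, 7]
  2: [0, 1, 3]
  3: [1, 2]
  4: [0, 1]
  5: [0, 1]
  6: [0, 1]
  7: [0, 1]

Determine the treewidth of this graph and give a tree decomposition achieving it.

The largest bag has 3 vertices, giving width 2; this decomposition certifies tw(G) ≤ 2. For the lower bound, the 3 vertices {0, 1, 2} are pairwise adjacent, and any tree decomposition puts a clique entirely inside one bag — forcing width ≥ 2. The upper and lower bounds meet at 2, so that is the treewidth.

Treewidth 2.
Bags: B1 = {0, 1, 4}  B2 = {0, 1, 6}  B3 = {0, 1, 2}  B4 = {1, 2, 3}  B5 = {0, 1, 7}  B6 = {0, 1, 5}
Tree: B1–B2, B2–B3, B3–B4, B1–B5, B3–B6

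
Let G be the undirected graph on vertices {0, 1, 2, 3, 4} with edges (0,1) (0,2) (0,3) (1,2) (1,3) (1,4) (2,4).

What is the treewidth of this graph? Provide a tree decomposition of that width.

The largest bag has 3 vertices, giving width 2; this decomposition certifies tw(G) ≤ 2. Conversely, {0, 1, 2} is a clique of size 3, and the vertices of any clique must share a bag in every tree decomposition; so some bag has ≥ 3 vertices and tw(G) ≥ 2. Combining the bounds, tw(G) = 2.

Treewidth 2.
One optimal decomposition is:
Bags: B1 = {0, 1, 2}  B2 = {1, 2, 4}  B3 = {0, 1, 3}
Tree: B1–B2, B1–B3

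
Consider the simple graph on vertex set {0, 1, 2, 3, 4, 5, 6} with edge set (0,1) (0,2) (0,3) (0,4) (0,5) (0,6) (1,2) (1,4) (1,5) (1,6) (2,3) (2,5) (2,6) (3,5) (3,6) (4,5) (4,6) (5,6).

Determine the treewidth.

4

A width-4 tree decomposition is:
Bags: B1 = {0, 1, 4, 5, 6}  B2 = {0, 1, 2, 5, 6}  B3 = {0, 2, 3, 5, 6}
Tree: B1–B2, B2–B3
Every bag has size at most 5, so the width is 5 − 1 = 4 and tw(G) ≤ 4. For the lower bound, the 5 vertices {0, 1, 2, 5, 6} are pairwise adjacent, and any tree decomposition puts a clique entirely inside one bag — forcing width ≥ 4. Hence tw(G) = 4 exactly.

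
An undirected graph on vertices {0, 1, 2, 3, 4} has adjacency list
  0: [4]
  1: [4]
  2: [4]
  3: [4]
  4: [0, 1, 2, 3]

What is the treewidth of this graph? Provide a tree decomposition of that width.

Treewidth 1.
One such decomposition:
Bags: B1 = {1, 4}  B2 = {2, 4}  B3 = {0, 4}  B4 = {3, 4}
Tree: B1–B2, B1–B3, B2–B4

Each bag holds 2 vertices, so the decomposition has width 1, which upper-bounds the treewidth. G has an edge, so its treewidth is at least 1. Hence tw(G) = 1 exactly.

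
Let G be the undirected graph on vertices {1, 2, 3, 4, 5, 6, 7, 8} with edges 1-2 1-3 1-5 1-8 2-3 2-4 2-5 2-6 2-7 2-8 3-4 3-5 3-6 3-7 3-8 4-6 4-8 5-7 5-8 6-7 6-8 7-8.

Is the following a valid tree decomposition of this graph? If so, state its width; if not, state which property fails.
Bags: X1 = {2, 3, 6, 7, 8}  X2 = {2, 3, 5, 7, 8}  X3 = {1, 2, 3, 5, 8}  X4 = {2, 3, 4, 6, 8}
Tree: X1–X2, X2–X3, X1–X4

Vertex coverage: the bags together contain {1, 2, 3, 4, 5, 6, 7, 8}, the full vertex set. Edge coverage: each edge of G has both endpoints in at least one bag. Running intersection: for every vertex, the bags containing it form a connected subtree. All three properties hold, so this is a valid tree decomposition of width max|bag| − 1 = 4, and hence tw(G) ≤ 4.

Yes; width 4.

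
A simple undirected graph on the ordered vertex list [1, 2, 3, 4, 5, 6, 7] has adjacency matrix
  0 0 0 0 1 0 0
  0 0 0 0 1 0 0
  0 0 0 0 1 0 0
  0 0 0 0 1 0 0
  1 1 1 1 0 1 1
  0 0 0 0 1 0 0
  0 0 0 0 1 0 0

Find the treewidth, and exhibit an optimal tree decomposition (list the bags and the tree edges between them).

Every bag has size at most 2, so the width is 2 − 1 = 1 and tw(G) ≤ 1. G has an edge, so its treewidth is at least 1. Combining the bounds, tw(G) = 1.

Treewidth 1.
One optimal decomposition is:
Bags: B1 = {5, 6}  B2 = {2, 5}  B3 = {3, 5}  B4 = {4, 5}  B5 = {1, 5}  B6 = {5, 7}
Tree: B1–B2, B1–B3, B3–B4, B1–B5, B5–B6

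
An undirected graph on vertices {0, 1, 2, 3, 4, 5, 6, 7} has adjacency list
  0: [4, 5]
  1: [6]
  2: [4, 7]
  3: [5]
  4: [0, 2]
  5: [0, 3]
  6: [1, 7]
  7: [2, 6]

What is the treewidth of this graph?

A width-1 tree decomposition is:
Bags: B1 = {3, 5}  B2 = {0, 5}  B3 = {0, 4}  B4 = {2, 4}  B5 = {2, 7}  B6 = {6, 7}  B7 = {1, 6}
Tree: B1–B2, B2–B3, B3–B4, B4–B5, B5–B6, B6–B7
The largest bag has 2 vertices, giving width 1; this decomposition certifies tw(G) ≤ 1. Since G has at least one edge (e.g. 3–5), it is not an edgeless graph, so tw(G) ≥ 1. The upper and lower bounds meet at 1, so that is the treewidth.

1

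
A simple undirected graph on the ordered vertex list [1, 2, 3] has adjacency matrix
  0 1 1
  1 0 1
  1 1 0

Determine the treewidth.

A width-2 tree decomposition is:
Bags: B1 = {1, 2, 3}
Tree: (single bag)
With just one bag of size 3, the width is 3 − 1 = 2, so tw(G) ≤ 2. Conversely, {1, 2, 3} is a clique of size 3, and the vertices of any clique must share a bag in every tree decomposition; so some bag has ≥ 3 vertices and tw(G) ≥ 2. Therefore the treewidth is 2.

2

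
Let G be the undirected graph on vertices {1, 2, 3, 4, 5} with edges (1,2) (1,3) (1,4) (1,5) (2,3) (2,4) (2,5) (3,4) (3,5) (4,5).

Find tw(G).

4

A width-4 tree decomposition is:
Bags: B1 = {1, 2, 3, 4, 5}
Tree: (single bag)
With just one bag of size 5, the width is 5 − 1 = 4, so tw(G) ≤ 4. On the other hand G contains the 5-clique {1, 2, 3, 4, 5}. A clique must lie in a single bag of any decomposition, so no decomposition can have width below 4. Therefore the treewidth is 4.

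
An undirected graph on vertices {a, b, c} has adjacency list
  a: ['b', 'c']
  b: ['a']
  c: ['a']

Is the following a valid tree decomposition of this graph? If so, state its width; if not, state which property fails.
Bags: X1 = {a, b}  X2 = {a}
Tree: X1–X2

No — vertex c appears in no bag.

A tree decomposition must satisfy three properties: every vertex lies in some bag; for every edge, both endpoints lie together in some bag; and for every vertex, the bags containing it form a connected subtree. Here vertex c appears in no bag, so the decomposition is invalid.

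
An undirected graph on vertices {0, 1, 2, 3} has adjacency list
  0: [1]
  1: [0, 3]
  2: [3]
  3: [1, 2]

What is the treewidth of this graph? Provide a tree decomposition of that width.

Treewidth 1.
One optimal decomposition is:
Bags: B1 = {0, 1}  B2 = {1, 3}  B3 = {2, 3}
Tree: B1–B2, B2–B3

Each bag holds 2 vertices, so the decomposition has width 1, which upper-bounds the treewidth. Since G has at least one edge (e.g. 0–1), it is not an edgeless graph, so tw(G) ≥ 1. Therefore the treewidth is 1.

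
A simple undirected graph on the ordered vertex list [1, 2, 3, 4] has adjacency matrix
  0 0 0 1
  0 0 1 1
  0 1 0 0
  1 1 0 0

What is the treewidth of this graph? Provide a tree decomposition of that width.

The largest bag has 2 vertices, giving width 1; this decomposition certifies tw(G) ≤ 1. G has an edge, so its treewidth is at least 1. The upper and lower bounds meet at 1, so that is the treewidth.

Treewidth 1.
One optimal decomposition is:
Bags: B1 = {2, 3}  B2 = {2, 4}  B3 = {1, 4}
Tree: B1–B2, B2–B3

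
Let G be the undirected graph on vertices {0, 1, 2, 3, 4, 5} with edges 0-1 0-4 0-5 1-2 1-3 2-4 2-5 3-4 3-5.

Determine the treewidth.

3

A width-3 tree decomposition is:
Bags: B1 = {0, 2, 3, 4}  B2 = {0, 2, 3, 5}  B3 = {0, 1, 2, 3}
Tree: B1–B2, B2–B3
Every bag has size at most 4, so the width is 4 − 1 = 3 and tw(G) ≤ 3. For the lower bound: the 4 vertex sets {3,4}, {0,5}, {2}, {1} are disjoint, each induces a connected subgraph, and every pair is joined by at least one edge of G. Contracting each set to a single vertex therefore yields K_{4} as a minor, and since treewidth is minor-monotone, tw(G) ≥ tw(K_{4}) = 3. Therefore the treewidth is 3.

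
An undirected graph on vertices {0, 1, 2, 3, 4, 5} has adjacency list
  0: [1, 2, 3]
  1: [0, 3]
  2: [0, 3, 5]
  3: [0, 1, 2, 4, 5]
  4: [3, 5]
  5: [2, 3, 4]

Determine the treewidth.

2

A width-2 tree decomposition is:
Bags: B1 = {3, 4, 5}  B2 = {2, 3, 5}  B3 = {0, 2, 3}  B4 = {0, 1, 3}
Tree: B1–B2, B2–B3, B3–B4
Each bag holds 3 vertices, so the decomposition has width 2, which upper-bounds the treewidth. For the lower bound, the 3 vertices {0, 1, 3} are pairwise adjacent, and any tree decomposition puts a clique entirely inside one bag — forcing width ≥ 2. Combining the bounds, tw(G) = 2.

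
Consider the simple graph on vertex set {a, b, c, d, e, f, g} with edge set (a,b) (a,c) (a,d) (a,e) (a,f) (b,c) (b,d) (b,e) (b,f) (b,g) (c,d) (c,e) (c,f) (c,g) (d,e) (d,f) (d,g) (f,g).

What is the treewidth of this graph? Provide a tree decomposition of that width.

Every bag has size at most 5, so the width is 5 − 1 = 4 and tw(G) ≤ 4. On the other hand G contains the 5-clique {a, b, c, d, e}. A clique must lie in a single bag of any decomposition, so no decomposition can have width below 4. Combining the bounds, tw(G) = 4.

Treewidth 4.
One such decomposition:
Bags: B1 = {a, b, c, d, f}  B2 = {a, b, c, d, e}  B3 = {b, c, d, f, g}
Tree: B1–B2, B1–B3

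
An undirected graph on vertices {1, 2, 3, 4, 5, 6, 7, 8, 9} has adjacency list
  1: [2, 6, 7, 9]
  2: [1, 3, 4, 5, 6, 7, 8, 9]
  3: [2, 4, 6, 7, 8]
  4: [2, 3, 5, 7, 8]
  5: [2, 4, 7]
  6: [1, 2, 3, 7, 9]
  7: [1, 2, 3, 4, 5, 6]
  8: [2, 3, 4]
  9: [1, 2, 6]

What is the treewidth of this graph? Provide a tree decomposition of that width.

Each bag holds 4 vertices, so the decomposition has width 3, which upper-bounds the treewidth. On the other hand G contains the 4-clique {2, 3, 4, 8}. A clique must lie in a single bag of any decomposition, so no decomposition can have width below 3. Hence tw(G) = 3 exactly.

Treewidth 3.
One such decomposition:
Bags: B1 = {2, 3, 4, 7}  B2 = {2, 3, 6, 7}  B3 = {2, 3, 4, 8}  B4 = {2, 4, 5, 7}  B5 = {1, 2, 6, 7}  B6 = {1, 2, 6, 9}
Tree: B1–B2, B1–B3, B1–B4, B2–B5, B5–B6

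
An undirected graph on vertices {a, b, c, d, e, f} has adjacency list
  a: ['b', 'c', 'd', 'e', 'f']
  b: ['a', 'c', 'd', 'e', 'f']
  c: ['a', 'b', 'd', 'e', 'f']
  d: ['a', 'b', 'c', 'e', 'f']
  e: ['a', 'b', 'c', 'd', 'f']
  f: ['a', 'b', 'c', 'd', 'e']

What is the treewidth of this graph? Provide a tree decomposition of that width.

A single bag containing all 6 vertices is trivially a valid decomposition of width 5. On the other hand G contains the 6-clique {a, b, c, d, e, f}. A clique must lie in a single bag of any decomposition, so no decomposition can have width below 5. Therefore the treewidth is 5.

Treewidth 5.
Bags: B1 = {a, b, c, d, e, f}
Tree: (single bag)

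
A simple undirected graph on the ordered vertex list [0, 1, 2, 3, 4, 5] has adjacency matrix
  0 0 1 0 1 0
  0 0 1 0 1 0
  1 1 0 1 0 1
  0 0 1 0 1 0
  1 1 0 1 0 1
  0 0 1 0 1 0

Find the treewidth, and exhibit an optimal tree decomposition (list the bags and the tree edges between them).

Treewidth 2.
One optimal decomposition is:
Bags: B1 = {2, 4, 5}  B2 = {1, 2, 4}  B3 = {0, 2, 4}  B4 = {2, 3, 4}
Tree: B1–B2, B2–B3, B3–B4

Each bag holds 3 vertices, so the decomposition has width 2, which upper-bounds the treewidth. Since 5–4–1–2–5 is a cycle in G, G is not acyclic. Forests are exactly the graphs of treewidth ≤ 1, so tw(G) ≥ 2. Hence tw(G) = 2 exactly.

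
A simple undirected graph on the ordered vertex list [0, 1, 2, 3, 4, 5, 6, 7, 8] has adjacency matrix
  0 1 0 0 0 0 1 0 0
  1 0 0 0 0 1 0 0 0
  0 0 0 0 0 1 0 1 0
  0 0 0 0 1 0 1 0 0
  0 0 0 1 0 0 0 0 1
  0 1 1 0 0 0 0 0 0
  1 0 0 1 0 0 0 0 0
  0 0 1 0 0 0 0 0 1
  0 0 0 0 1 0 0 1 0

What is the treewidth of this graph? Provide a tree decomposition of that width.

Each bag holds 3 vertices, so the decomposition has width 2, which upper-bounds the treewidth. For the lower bound, G contains the cycle 3–4–8–7–2–5–1–0–6–3, so G is not a forest; only forests have treewidth ≤ 1, hence tw(G) ≥ 2. Therefore the treewidth is 2.

Treewidth 2.
Bags: B1 = {3, 4, 8}  B2 = {3, 7, 8}  B3 = {2, 3, 7}  B4 = {2, 3, 5}  B5 = {1, 3, 5}  B6 = {0, 1, 3}  B7 = {0, 3, 6}
Tree: B1–B2, B2–B3, B3–B4, B4–B5, B5–B6, B6–B7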